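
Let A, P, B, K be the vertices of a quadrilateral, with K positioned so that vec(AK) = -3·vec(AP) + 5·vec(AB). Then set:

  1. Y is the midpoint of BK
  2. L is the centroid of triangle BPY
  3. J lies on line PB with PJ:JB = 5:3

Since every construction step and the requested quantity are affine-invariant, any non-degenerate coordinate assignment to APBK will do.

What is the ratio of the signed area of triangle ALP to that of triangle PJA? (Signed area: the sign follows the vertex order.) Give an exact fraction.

[ALP]:[PJA] = -32/15

Choose coordinates A = (0, 0), P = (1, 0), B = (0, 1), K = (-3, 5).
1. Y is the midpoint of BK ⇒ Y = (-3/2, 3)
2. L is the centroid of triangle BPY ⇒ L = (-1/6, 4/3)
3. J lies on line PB with PJ:JB = 5:3 ⇒ J = (3/8, 5/8)
2·[ALP] = -4/3, 2·[PJA] = 5/8
[ALP]:[PJA] = -4/3:5/8 = -32/15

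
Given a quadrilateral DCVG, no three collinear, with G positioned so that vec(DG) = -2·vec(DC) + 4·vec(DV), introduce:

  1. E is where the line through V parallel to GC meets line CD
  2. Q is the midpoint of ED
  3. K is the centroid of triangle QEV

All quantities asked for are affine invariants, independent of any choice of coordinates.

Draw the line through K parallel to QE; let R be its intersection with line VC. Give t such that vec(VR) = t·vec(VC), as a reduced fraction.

t = 2/3

Set D = (0, 0), C = (1, 0), V = (0, 1), G = (-2, 4); any affine frame gives the same invariant.
1. E is where the line through V parallel to GC meets line CD ⇒ E = (3/4, 0)
2. Q is the midpoint of ED ⇒ Q = (3/8, 0)
3. K is the centroid of triangle QEV ⇒ K = (3/8, 1/3)
through K parallel to QE: direction (3/8, 0); meets VC at R = (2/3, 1/3)
R = V + t·(C−V) with t = 2/3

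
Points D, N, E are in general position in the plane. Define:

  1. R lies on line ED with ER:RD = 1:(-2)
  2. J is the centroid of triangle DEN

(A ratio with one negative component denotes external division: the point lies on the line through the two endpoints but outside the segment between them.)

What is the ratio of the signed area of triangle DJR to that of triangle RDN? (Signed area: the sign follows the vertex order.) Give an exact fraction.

[DJR]:[RDN] = 1/3

Choose coordinates D = (0, 0), N = (1, 0), E = (0, 1).
1. R lies on line ED with ER:RD = 1:(-2) ⇒ R = (0, 2)
2. J is the centroid of triangle DEN ⇒ J = (1/3, 1/3)
2·[DJR] = 2/3, 2·[RDN] = 2
[DJR]:[RDN] = 2/3:2 = 1/3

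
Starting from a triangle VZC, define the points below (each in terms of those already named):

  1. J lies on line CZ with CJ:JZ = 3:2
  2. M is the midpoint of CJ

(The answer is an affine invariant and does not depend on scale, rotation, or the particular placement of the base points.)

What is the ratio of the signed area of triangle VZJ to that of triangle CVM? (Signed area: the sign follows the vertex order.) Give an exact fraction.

[VZJ]:[CVM] = 4/3

Assign V = (0, 0), Z = (1, 0), C = (0, 1) — the answer is frame-independent, so this choice is without loss of generality.
1. J lies on line CZ with CJ:JZ = 3:2 ⇒ J = (3/5, 2/5)
2. M is the midpoint of CJ ⇒ M = (3/10, 7/10)
2·[VZJ] = 2/5, 2·[CVM] = 3/10
[VZJ]:[CVM] = 2/5:3/10 = 4/3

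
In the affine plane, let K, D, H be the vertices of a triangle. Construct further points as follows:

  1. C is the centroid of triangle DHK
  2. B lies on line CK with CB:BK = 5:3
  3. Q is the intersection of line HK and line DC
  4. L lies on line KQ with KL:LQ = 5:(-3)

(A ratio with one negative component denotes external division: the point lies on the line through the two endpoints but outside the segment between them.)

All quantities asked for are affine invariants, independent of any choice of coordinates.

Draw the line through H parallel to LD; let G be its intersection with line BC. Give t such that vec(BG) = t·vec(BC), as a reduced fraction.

Assign K = (0, 0), D = (1, 0), H = (0, 1) — the answer is frame-independent, so this choice is without loss of generality.
1. C is the centroid of triangle DHK ⇒ C = (1/3, 1/3)
2. B lies on line CK with CB:BK = 5:3 ⇒ B = (1/8, 1/8)
3. Q is the intersection of line HK and line DC ⇒ Q = (0, 1/2)
4. L lies on line KQ with KL:LQ = 5:(-3) ⇒ L = (0, 5/4)
through H parallel to LD: direction (1, -5/4); meets BC at G = (4/9, 4/9)
G = B + t·(C−B) with t = 23/15

t = 23/15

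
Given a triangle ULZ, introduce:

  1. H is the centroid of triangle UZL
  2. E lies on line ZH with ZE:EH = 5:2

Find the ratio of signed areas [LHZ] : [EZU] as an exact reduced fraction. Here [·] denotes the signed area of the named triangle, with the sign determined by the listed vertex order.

Set U = (0, 0), L = (1, 0), Z = (0, 1); any affine frame gives the same invariant.
1. H is the centroid of triangle UZL ⇒ H = (1/3, 1/3)
2. E lies on line ZH with ZE:EH = 5:2 ⇒ E = (5/21, 11/21)
2·[LHZ] = -1/3, 2·[EZU] = 5/21
[LHZ]:[EZU] = -1/3:5/21 = -7/5

[LHZ]:[EZU] = -7/5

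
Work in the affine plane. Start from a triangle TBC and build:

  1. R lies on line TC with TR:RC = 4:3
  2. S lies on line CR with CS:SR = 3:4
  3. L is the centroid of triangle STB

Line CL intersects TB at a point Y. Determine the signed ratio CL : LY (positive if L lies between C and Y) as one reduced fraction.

CL:LY = 107/40

Assign T = (0, 0), B = (1, 0), C = (0, 1) — the answer is frame-independent, so this choice is without loss of generality.
1. R lies on line TC with TR:RC = 4:3 ⇒ R = (0, 4/7)
2. S lies on line CR with CS:SR = 3:4 ⇒ S = (0, 40/49)
3. L is the centroid of triangle STB ⇒ L = (1/3, 40/147)
line CL meets TB at Y = (49/107, 0)
L = C + t·(Y−C) with t = 107/147, so CL:LY = 107/147:40/147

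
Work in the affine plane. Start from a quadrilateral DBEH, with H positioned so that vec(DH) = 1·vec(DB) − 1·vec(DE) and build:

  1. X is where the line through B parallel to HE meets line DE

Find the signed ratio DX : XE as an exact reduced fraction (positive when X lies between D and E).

DX:XE = -2

Choose coordinates D = (0, 0), B = (1, 0), E = (0, 1), H = (1, -1).
1. X is where the line through B parallel to HE meets line DE ⇒ X = (0, 2)
X = D + t·(E−D) with t = 2, so DX:XE = t:(1−t) = 2:-1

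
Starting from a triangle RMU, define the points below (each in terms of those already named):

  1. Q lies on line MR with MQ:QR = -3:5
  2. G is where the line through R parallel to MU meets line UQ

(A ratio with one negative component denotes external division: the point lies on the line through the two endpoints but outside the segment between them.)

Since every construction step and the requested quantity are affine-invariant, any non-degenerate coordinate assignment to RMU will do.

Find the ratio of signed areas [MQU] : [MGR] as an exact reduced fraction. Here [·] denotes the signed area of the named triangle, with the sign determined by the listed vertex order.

Set R = (0, 0), M = (1, 0), U = (0, 1); any affine frame gives the same invariant.
1. Q lies on line MR with MQ:QR = -3:5 ⇒ Q = (5/2, 0)
2. G is where the line through R parallel to MU meets line UQ ⇒ G = (-5/3, 5/3)
2·[MQU] = 3/2, 2·[MGR] = 5/3
[MQU]:[MGR] = 3/2:5/3 = 9/10

[MQU]:[MGR] = 9/10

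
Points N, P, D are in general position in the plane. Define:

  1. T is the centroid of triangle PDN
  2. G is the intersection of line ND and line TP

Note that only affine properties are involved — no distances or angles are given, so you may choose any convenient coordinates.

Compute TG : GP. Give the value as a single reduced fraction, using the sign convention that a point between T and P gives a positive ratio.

Assign N = (0, 0), P = (1, 0), D = (0, 1) — the answer is frame-independent, so this choice is without loss of generality.
1. T is the centroid of triangle PDN ⇒ T = (1/3, 1/3)
2. G is the intersection of line ND and line TP ⇒ G = (0, 1/2)
G = T + t·(P−T) with t = -1/2, so TG:GP = t:(1−t) = -1/2:3/2

TG:GP = -1/3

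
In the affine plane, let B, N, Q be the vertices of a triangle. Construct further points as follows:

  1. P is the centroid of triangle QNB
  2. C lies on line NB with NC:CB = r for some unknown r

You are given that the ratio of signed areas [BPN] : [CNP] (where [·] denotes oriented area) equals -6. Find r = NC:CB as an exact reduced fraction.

Work in coordinates with B = (0, 0), N = (1, 0), Q = (0, 1).
1. P is the centroid of triangle QNB ⇒ P = (1/3, 1/3)
2. With NC:CB = r, write λ = r/(r+1) so C = N + λ·(B−N); C is affine-linear in λ
Every point depending on C is an affine combination of C and λ-independent points, so each such coordinate is linear in λ; the λ² term in each signed area is a multiple of (B−N)×(B−N) = 0, so 2·[BPN] and 2·[CNP] are each linear in λ. Evaluating at λ=0 and λ=1:
  2·[BPN] = -1/3,   2·[CNP] = 1/3·λ
So [BPN]:[CNP] = (-1/3) / (1/3·λ). Setting this equal to -6:
  -1/3 = -6·(1/3·λ)  ⇒  λ = 1/6
Then r = λ/(1−λ) = (1/6)/(5/6) = 1/5. Check: with r = 1/5, C = (5/6, 0) and [BPN]:[CNP] = -6 as required.

r = 1/5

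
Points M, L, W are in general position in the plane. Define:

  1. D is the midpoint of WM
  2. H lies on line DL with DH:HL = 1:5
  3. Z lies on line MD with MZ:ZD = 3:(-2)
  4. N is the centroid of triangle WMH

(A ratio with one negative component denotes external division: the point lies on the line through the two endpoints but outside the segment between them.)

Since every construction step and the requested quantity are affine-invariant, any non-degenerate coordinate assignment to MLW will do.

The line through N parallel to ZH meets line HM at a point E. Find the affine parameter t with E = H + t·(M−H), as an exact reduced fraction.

t = 4/9

Assign M = (0, 0), L = (1, 0), W = (0, 1) — the answer is frame-independent, so this choice is without loss of generality.
1. D is the midpoint of WM ⇒ D = (0, 1/2)
2. H lies on line DL with DH:HL = 1:5 ⇒ H = (1/6, 5/12)
3. Z lies on line MD with MZ:ZD = 3:(-2) ⇒ Z = (0, 3/2)
4. N is the centroid of triangle WMH ⇒ N = (1/18, 17/36)
through N parallel to ZH: direction (1/6, -13/12); meets HM at E = (5/54, 25/108)
E = H + t·(M−H) with t = 4/9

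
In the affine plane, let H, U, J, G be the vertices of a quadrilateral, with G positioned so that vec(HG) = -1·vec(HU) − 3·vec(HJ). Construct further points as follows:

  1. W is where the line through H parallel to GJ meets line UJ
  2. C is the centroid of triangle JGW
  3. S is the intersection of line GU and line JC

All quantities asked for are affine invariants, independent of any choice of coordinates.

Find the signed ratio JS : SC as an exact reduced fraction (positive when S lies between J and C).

Set H = (0, 0), U = (1, 0), J = (0, 1), G = (-1, -3); any affine frame gives the same invariant.
1. W is where the line through H parallel to GJ meets line UJ ⇒ W = (1/5, 4/5)
2. C is the centroid of triangle JGW ⇒ C = (-4/15, -2/5)
3. S is the intersection of line GU and line JC ⇒ S = (-2/3, -5/2)
S = J + t·(C−J) with t = 5/2, so JS:SC = t:(1−t) = 5/2:-3/2

JS:SC = -5/3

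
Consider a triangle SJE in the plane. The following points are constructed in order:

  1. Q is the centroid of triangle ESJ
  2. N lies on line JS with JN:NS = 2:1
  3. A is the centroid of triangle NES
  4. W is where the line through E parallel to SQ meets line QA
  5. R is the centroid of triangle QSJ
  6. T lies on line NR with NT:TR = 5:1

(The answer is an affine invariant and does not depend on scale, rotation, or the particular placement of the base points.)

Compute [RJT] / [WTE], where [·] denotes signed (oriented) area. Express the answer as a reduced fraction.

Set S = (0, 0), J = (1, 0), E = (0, 1); any affine frame gives the same invariant.
1. Q is the centroid of triangle ESJ ⇒ Q = (1/3, 1/3)
2. N lies on line JS with JN:NS = 2:1 ⇒ N = (1/3, 0)
3. A is the centroid of triangle NES ⇒ A = (1/9, 1/3)
4. W is where the line through E parallel to SQ meets line QA ⇒ W = (-2/3, 1/3)
5. R is the centroid of triangle QSJ ⇒ R = (4/9, 1/9)
6. T lies on line NR with NT:TR = 5:1 ⇒ T = (23/54, 5/54)
2·[RJT] = -1/81, 2·[WTE] = 8/9
[RJT]:[WTE] = -1/81:8/9 = -1/72

[RJT]:[WTE] = -1/72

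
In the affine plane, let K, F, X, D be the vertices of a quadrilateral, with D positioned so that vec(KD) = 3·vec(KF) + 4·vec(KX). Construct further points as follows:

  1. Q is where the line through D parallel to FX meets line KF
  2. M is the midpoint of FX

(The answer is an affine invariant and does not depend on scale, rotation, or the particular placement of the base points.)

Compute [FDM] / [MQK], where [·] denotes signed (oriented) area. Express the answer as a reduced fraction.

Assign K = (0, 0), F = (1, 0), X = (0, 1), D = (3, 4) — the answer is frame-independent, so this choice is without loss of generality.
1. Q is where the line through D parallel to FX meets line KF ⇒ Q = (7, 0)
2. M is the midpoint of FX ⇒ M = (1/2, 1/2)
2·[FDM] = 3, 2·[MQK] = -7/2
[FDM]:[MQK] = 3:-7/2 = -6/7

[FDM]:[MQK] = -6/7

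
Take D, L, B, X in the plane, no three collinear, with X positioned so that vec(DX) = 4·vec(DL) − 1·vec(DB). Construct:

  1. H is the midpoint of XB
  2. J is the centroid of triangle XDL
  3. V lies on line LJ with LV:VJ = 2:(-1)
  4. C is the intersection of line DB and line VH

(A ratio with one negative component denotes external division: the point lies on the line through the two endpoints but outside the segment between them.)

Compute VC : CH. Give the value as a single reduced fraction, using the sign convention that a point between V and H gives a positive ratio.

VC:CH = -7/6

Assign D = (0, 0), L = (1, 0), B = (0, 1), X = (4, -1) — the answer is frame-independent, so this choice is without loss of generality.
1. H is the midpoint of XB ⇒ H = (2, 0)
2. J is the centroid of triangle XDL ⇒ J = (5/3, -1/3)
3. V lies on line LJ with LV:VJ = 2:(-1) ⇒ V = (7/3, -2/3)
4. C is the intersection of line DB and line VH ⇒ C = (0, 4)
C = V + t·(H−V) with t = 7, so VC:CH = t:(1−t) = 7:-6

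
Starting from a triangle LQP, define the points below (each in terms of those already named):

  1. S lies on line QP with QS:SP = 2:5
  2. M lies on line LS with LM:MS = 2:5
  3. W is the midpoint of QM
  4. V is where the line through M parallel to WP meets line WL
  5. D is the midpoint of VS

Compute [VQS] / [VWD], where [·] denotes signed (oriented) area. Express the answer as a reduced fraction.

Choose coordinates L = (0, 0), Q = (1, 0), P = (0, 1).
1. S lies on line QP with QS:SP = 2:5 ⇒ S = (5/7, 2/7)
2. M lies on line LS with LM:MS = 2:5 ⇒ M = (10/49, 4/49)
3. W is the midpoint of QM ⇒ W = (59/98, 2/49)
4. V is where the line through M parallel to WP meets line WL ⇒ V = (12/49, 48/2891)
5. D is the midpoint of VS ⇒ D = (47/98, 437/2891)
2·[VQS] = 610/2891, 2·[VWD] = 5/118
[VQS]:[VWD] = 610/2891:5/118 = 244/49

[VQS]:[VWD] = 244/49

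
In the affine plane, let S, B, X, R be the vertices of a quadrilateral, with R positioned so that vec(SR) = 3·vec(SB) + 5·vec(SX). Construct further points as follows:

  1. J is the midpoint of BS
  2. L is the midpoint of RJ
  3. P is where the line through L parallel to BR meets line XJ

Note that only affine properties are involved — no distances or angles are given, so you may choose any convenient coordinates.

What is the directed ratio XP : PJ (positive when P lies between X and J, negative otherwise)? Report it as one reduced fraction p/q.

XP:PJ = -23/5

Work in coordinates with S = (0, 0), B = (1, 0), X = (0, 1), R = (3, 5).
1. J is the midpoint of BS ⇒ J = (1/2, 0)
2. L is the midpoint of RJ ⇒ L = (7/4, 5/2)
3. P is where the line through L parallel to BR meets line XJ ⇒ P = (23/36, -5/18)
P = X + t·(J−X) with t = 23/18, so XP:PJ = t:(1−t) = 23/18:-5/18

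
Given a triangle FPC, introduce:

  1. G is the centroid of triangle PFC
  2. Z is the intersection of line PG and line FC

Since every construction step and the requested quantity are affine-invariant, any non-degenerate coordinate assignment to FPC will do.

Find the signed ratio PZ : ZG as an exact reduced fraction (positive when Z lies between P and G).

PZ:ZG = -3

Choose coordinates F = (0, 0), P = (1, 0), C = (0, 1).
1. G is the centroid of triangle PFC ⇒ G = (1/3, 1/3)
2. Z is the intersection of line PG and line FC ⇒ Z = (0, 1/2)
Z = P + t·(G−P) with t = 3/2, so PZ:ZG = t:(1−t) = 3/2:-1/2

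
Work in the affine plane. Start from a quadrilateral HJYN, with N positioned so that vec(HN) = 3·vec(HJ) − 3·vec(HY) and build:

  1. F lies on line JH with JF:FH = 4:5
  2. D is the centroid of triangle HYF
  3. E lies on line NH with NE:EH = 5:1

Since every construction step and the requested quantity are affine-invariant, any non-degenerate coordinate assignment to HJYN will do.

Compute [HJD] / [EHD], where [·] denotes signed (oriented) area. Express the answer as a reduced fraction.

[HJD]:[EHD] = -9/7

Set H = (0, 0), J = (1, 0), Y = (0, 1), N = (3, -3); any affine frame gives the same invariant.
1. F lies on line JH with JF:FH = 4:5 ⇒ F = (5/9, 0)
2. D is the centroid of triangle HYF ⇒ D = (5/27, 1/3)
3. E lies on line NH with NE:EH = 5:1 ⇒ E = (1/2, -1/2)
2·[HJD] = 1/3, 2·[EHD] = -7/27
[HJD]:[EHD] = 1/3:-7/27 = -9/7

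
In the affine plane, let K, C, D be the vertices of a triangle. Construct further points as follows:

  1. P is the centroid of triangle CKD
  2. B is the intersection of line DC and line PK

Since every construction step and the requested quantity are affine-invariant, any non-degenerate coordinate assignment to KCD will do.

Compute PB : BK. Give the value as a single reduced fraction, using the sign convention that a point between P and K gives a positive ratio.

PB:BK = -1/3

Work in coordinates with K = (0, 0), C = (1, 0), D = (0, 1).
1. P is the centroid of triangle CKD ⇒ P = (1/3, 1/3)
2. B is the intersection of line DC and line PK ⇒ B = (1/2, 1/2)
B = P + t·(K−P) with t = -1/2, so PB:BK = t:(1−t) = -1/2:3/2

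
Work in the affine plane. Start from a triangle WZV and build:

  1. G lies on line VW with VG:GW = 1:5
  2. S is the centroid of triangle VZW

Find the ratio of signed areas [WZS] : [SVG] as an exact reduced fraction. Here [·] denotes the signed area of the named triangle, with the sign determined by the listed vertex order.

Work in coordinates with W = (0, 0), Z = (1, 0), V = (0, 1).
1. G lies on line VW with VG:GW = 1:5 ⇒ G = (0, 5/6)
2. S is the centroid of triangle VZW ⇒ S = (1/3, 1/3)
2·[WZS] = 1/3, 2·[SVG] = 1/18
[WZS]:[SVG] = 1/3:1/18 = 6

[WZS]:[SVG] = 6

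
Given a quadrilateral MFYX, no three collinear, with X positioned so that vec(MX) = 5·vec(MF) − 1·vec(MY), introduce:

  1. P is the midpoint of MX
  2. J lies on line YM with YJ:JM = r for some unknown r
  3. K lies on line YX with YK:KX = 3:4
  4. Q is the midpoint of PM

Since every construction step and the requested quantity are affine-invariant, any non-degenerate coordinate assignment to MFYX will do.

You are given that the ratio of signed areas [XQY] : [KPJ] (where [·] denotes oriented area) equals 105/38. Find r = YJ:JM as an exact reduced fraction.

Set M = (0, 0), F = (1, 0), Y = (0, 1), X = (5, -1); any affine frame gives the same invariant.
1. P is the midpoint of MX ⇒ P = (5/2, -1/2)
2. With YJ:JM = r, write λ = r/(r+1) so J = Y + λ·(M−Y); J is affine-linear in λ
3. K lies on line YX with YK:KX = 3:4 ⇒ K = (15/7, 1/7)
4. Q is the midpoint of PM ⇒ Q = (5/4, -1/4)
Every point depending on J is an affine combination of J and λ-independent points, so each such coordinate is linear in λ; the λ² term in each signed area is a multiple of (M−Y)×(M−Y) = 0, so 2·[XQY] and 2·[KPJ] are each linear in λ. Evaluating at λ=0 and λ=1:
  2·[XQY] = -15/4,   2·[KPJ] = -5/14·λ − 15/14
So [XQY]:[KPJ] = (-15/4) / (-5/14·λ − 15/14). Setting this equal to 105/38:
  -15/4 = 105/38·(-5/14·λ − 15/14)  ⇒  λ = 4/5
Then r = λ/(1−λ) = (4/5)/(1/5) = 4. Check: with r = 4, J = (0, 1/5) and [XQY]:[KPJ] = 105/38 as required.

r = 4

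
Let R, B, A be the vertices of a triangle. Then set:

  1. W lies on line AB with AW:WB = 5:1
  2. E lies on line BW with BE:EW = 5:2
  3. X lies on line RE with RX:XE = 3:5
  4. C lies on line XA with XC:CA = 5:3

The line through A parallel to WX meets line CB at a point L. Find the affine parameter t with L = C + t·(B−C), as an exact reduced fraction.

t = -5/11

Set R = (0, 0), B = (1, 0), A = (0, 1); any affine frame gives the same invariant.
1. W lies on line AB with AW:WB = 5:1 ⇒ W = (5/6, 1/6)
2. E lies on line BW with BE:EW = 5:2 ⇒ E = (37/42, 5/42)
3. X lies on line RE with RX:XE = 3:5 ⇒ X = (37/112, 5/112)
4. C lies on line XA with XC:CA = 5:3 ⇒ C = (111/896, 575/896)
through A parallel to WX: direction (-169/336, -41/336); meets CB at L = (-169/616, 575/616)
L = C + t·(B−C) with t = -5/11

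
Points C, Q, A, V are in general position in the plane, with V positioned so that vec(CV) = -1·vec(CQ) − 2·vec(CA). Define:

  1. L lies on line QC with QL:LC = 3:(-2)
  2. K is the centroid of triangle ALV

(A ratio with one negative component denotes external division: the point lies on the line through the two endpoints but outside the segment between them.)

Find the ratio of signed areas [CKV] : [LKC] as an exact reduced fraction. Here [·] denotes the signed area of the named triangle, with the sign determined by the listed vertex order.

Work in coordinates with C = (0, 0), Q = (1, 0), A = (0, 1), V = (-1, -2).
1. L lies on line QC with QL:LC = 3:(-2) ⇒ L = (-2, 0)
2. K is the centroid of triangle ALV ⇒ K = (-1, -1/3)
2·[CKV] = 5/3, 2·[LKC] = 2/3
[CKV]:[LKC] = 5/3:2/3 = 5/2

[CKV]:[LKC] = 5/2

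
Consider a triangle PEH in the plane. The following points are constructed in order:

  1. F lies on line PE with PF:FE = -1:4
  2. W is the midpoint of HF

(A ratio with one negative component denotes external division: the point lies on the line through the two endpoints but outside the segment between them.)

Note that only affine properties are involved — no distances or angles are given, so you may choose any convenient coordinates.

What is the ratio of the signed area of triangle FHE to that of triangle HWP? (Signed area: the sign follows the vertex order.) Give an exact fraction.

Assign P = (0, 0), E = (1, 0), H = (0, 1) — the answer is frame-independent, so this choice is without loss of generality.
1. F lies on line PE with PF:FE = -1:4 ⇒ F = (-1/3, 0)
2. W is the midpoint of HF ⇒ W = (-1/6, 1/2)
2·[FHE] = -4/3, 2·[HWP] = 1/6
[FHE]:[HWP] = -4/3:1/6 = -8

[FHE]:[HWP] = -8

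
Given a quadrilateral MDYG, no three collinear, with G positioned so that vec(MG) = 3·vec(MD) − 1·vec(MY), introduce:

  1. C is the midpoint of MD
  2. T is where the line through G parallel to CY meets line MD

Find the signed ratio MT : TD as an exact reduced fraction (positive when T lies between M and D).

MT:TD = -5/3

Set M = (0, 0), D = (1, 0), Y = (0, 1), G = (3, -1); any affine frame gives the same invariant.
1. C is the midpoint of MD ⇒ C = (1/2, 0)
2. T is where the line through G parallel to CY meets line MD ⇒ T = (5/2, 0)
T = M + t·(D−M) with t = 5/2, so MT:TD = t:(1−t) = 5/2:-3/2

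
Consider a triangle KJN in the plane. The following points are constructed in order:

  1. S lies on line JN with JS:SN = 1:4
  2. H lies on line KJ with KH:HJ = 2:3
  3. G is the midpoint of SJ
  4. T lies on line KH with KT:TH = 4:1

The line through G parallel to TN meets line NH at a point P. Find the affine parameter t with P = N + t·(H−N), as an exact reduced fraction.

t = 153/20

Choose coordinates K = (0, 0), J = (1, 0), N = (0, 1).
1. S lies on line JN with JS:SN = 1:4 ⇒ S = (4/5, 1/5)
2. H lies on line KJ with KH:HJ = 2:3 ⇒ H = (2/5, 0)
3. G is the midpoint of SJ ⇒ G = (9/10, 1/10)
4. T lies on line KH with KT:TH = 4:1 ⇒ T = (8/25, 0)
through G parallel to TN: direction (-8/25, 1); meets NH at P = (153/50, -133/20)
P = N + t·(H−N) with t = 153/20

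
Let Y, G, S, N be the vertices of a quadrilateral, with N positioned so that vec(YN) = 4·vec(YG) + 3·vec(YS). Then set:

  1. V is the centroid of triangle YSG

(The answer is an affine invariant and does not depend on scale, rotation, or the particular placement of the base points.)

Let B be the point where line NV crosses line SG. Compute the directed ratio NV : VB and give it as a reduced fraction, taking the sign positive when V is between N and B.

NV:VB = -19

Assign Y = (0, 0), G = (1, 0), S = (0, 1), N = (4, 3) — the answer is frame-independent, so this choice is without loss of generality.
1. V is the centroid of triangle YSG ⇒ V = (1/3, 1/3)
line NV meets SG at B = (10/19, 9/19)
V = N + t·(B−N) with t = 19/18, so NV:VB = 19/18:-1/18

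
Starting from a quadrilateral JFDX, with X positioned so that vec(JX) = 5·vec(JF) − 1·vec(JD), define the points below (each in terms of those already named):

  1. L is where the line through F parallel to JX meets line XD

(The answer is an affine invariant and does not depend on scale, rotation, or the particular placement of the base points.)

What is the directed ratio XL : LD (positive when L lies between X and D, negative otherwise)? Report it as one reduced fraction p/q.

XL:LD = 1/4

Set J = (0, 0), F = (1, 0), D = (0, 1), X = (5, -1); any affine frame gives the same invariant.
1. L is where the line through F parallel to JX meets line XD ⇒ L = (4, -3/5)
L = X + t·(D−X) with t = 1/5, so XL:LD = t:(1−t) = 1/5:4/5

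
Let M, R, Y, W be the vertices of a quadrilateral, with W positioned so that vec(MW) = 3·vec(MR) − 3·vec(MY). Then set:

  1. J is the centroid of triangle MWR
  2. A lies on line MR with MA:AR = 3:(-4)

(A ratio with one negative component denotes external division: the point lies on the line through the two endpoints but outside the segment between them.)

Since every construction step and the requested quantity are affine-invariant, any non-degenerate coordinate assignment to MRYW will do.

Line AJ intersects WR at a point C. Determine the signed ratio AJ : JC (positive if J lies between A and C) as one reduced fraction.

Choose coordinates M = (0, 0), R = (1, 0), Y = (0, 1), W = (3, -3).
1. J is the centroid of triangle MWR ⇒ J = (4/3, -1)
2. A lies on line MR with MA:AR = 3:(-4) ⇒ A = (-3, 0)
line AJ meets WR at C = (19/11, -12/11)
J = A + t·(C−A) with t = 11/12, so AJ:JC = 11/12:1/12

AJ:JC = 11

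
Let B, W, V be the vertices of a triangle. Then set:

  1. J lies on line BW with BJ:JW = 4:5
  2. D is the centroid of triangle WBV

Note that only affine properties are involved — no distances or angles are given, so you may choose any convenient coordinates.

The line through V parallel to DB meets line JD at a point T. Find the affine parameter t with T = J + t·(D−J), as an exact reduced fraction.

t = 13/4

Choose coordinates B = (0, 0), W = (1, 0), V = (0, 1).
1. J lies on line BW with BJ:JW = 4:5 ⇒ J = (4/9, 0)
2. D is the centroid of triangle WBV ⇒ D = (1/3, 1/3)
through V parallel to DB: direction (-1/3, -1/3); meets JD at T = (1/12, 13/12)
T = J + t·(D−J) with t = 13/4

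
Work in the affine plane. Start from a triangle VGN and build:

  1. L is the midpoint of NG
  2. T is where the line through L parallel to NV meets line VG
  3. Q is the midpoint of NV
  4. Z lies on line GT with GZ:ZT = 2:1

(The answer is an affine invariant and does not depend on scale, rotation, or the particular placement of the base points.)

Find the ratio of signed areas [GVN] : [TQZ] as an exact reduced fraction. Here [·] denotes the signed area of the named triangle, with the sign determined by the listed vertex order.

Assign V = (0, 0), G = (1, 0), N = (0, 1) — the answer is frame-independent, so this choice is without loss of generality.
1. L is the midpoint of NG ⇒ L = (1/2, 1/2)
2. T is where the line through L parallel to NV meets line VG ⇒ T = (1/2, 0)
3. Q is the midpoint of NV ⇒ Q = (0, 1/2)
4. Z lies on line GT with GZ:ZT = 2:1 ⇒ Z = (2/3, 0)
2·[GVN] = -1, 2·[TQZ] = -1/12
[GVN]:[TQZ] = -1:-1/12 = 12

[GVN]:[TQZ] = 12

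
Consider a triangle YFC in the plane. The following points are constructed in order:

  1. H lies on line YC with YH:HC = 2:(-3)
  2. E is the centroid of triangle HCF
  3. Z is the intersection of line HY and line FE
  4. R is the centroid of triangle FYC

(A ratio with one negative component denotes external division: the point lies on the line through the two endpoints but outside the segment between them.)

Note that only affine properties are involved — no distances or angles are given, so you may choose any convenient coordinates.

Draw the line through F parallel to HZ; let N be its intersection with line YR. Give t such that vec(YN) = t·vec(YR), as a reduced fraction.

t = 3

Assign Y = (0, 0), F = (1, 0), C = (0, 1) — the answer is frame-independent, so this choice is without loss of generality.
1. H lies on line YC with YH:HC = 2:(-3) ⇒ H = (0, -2)
2. E is the centroid of triangle HCF ⇒ E = (1/3, -1/3)
3. Z is the intersection of line HY and line FE ⇒ Z = (0, -1/2)
4. R is the centroid of triangle FYC ⇒ R = (1/3, 1/3)
through F parallel to HZ: direction (0, 3/2); meets YR at N = (1, 1)
N = Y + t·(R−Y) with t = 3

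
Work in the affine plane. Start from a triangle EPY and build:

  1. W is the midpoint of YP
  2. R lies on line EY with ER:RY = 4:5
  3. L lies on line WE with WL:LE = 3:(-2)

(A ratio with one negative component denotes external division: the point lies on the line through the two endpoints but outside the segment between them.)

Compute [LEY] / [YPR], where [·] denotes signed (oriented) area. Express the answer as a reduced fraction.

[LEY]:[YPR] = -9/5

Assign E = (0, 0), P = (1, 0), Y = (0, 1) — the answer is frame-independent, so this choice is without loss of generality.
1. W is the midpoint of YP ⇒ W = (1/2, 1/2)
2. R lies on line EY with ER:RY = 4:5 ⇒ R = (0, 4/9)
3. L lies on line WE with WL:LE = 3:(-2) ⇒ L = (-1, -1)
2·[LEY] = 1, 2·[YPR] = -5/9
[LEY]:[YPR] = 1:-5/9 = -9/5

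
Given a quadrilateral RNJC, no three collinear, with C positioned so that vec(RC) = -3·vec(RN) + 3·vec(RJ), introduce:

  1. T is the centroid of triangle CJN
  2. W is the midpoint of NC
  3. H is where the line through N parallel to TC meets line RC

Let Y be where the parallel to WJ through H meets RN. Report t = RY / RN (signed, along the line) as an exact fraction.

t = 5/2

Set R = (0, 0), N = (1, 0), J = (0, 1), C = (-3, 3); any affine frame gives the same invariant.
1. T is the centroid of triangle CJN ⇒ T = (-2/3, 4/3)
2. W is the midpoint of NC ⇒ W = (-1, 3/2)
3. H is where the line through N parallel to TC meets line RC ⇒ H = (-5/2, 5/2)
through H parallel to WJ: direction (1, -1/2); meets RN at Y = (5/2, 0)
Y = R + t·(N−R) with t = 5/2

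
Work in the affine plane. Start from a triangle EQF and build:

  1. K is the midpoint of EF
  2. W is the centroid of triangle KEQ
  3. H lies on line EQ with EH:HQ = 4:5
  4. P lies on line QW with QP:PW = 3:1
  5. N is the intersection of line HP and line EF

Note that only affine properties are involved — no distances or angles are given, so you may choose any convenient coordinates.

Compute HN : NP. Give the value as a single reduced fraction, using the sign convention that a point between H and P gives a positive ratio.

Work in coordinates with E = (0, 0), Q = (1, 0), F = (0, 1).
1. K is the midpoint of EF ⇒ K = (0, 1/2)
2. W is the centroid of triangle KEQ ⇒ W = (1/3, 1/6)
3. H lies on line EQ with EH:HQ = 4:5 ⇒ H = (4/9, 0)
4. P lies on line QW with QP:PW = 3:1 ⇒ P = (1/2, 1/8)
5. N is the intersection of line HP and line EF ⇒ N = (0, -1)
N = H + t·(P−H) with t = -8, so HN:NP = t:(1−t) = -8:9

HN:NP = -8/9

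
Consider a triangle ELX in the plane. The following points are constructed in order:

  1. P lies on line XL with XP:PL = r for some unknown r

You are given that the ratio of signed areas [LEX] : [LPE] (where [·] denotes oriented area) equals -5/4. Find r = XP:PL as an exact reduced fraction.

r = 1/4

Set E = (0, 0), L = (1, 0), X = (0, 1); any affine frame gives the same invariant.
1. With XP:PL = r, write λ = r/(r+1) so P = X + λ·(L−X); P is affine-linear in λ
Every point depending on P is an affine combination of P and λ-independent points, so each such coordinate is linear in λ; the λ² term in each signed area is a multiple of (L−X)×(L−X) = 0, so 2·[LEX] and 2·[LPE] are each linear in λ. Evaluating at λ=0 and λ=1:
  2·[LEX] = -1,   2·[LPE] = −λ + 1
So [LEX]:[LPE] = (-1) / (−λ + 1). Setting this equal to -5/4:
  -1 = -5/4·(−λ + 1)  ⇒  λ = 1/5
Then r = λ/(1−λ) = (1/5)/(4/5) = 1/4. Check: with r = 1/4, P = (1/5, 4/5) and [LEX]:[LPE] = -5/4 as required.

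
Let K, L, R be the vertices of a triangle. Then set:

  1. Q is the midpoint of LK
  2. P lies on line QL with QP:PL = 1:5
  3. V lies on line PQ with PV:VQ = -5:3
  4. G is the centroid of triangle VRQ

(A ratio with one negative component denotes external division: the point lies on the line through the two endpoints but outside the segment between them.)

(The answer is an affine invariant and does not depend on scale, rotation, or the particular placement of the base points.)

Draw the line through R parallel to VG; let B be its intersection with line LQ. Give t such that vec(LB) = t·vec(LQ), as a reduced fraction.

t = 3/2

Set K = (0, 0), L = (1, 0), R = (0, 1); any affine frame gives the same invariant.
1. Q is the midpoint of LK ⇒ Q = (1/2, 0)
2. P lies on line QL with QP:PL = 1:5 ⇒ P = (7/12, 0)
3. V lies on line PQ with PV:VQ = -5:3 ⇒ V = (3/8, 0)
4. G is the centroid of triangle VRQ ⇒ G = (7/24, 1/3)
through R parallel to VG: direction (-1/12, 1/3); meets LQ at B = (1/4, 0)
B = L + t·(Q−L) with t = 3/2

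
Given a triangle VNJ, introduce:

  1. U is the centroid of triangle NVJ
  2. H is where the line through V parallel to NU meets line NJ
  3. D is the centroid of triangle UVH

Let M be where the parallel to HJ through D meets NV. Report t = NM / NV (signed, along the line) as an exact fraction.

Set V = (0, 0), N = (1, 0), J = (0, 1); any affine frame gives the same invariant.
1. U is the centroid of triangle NVJ ⇒ U = (1/3, 1/3)
2. H is where the line through V parallel to NU meets line NJ ⇒ H = (2, -1)
3. D is the centroid of triangle UVH ⇒ D = (7/9, -2/9)
through D parallel to HJ: direction (-2, 2); meets NV at M = (5/9, 0)
M = N + t·(V−N) with t = 4/9

t = 4/9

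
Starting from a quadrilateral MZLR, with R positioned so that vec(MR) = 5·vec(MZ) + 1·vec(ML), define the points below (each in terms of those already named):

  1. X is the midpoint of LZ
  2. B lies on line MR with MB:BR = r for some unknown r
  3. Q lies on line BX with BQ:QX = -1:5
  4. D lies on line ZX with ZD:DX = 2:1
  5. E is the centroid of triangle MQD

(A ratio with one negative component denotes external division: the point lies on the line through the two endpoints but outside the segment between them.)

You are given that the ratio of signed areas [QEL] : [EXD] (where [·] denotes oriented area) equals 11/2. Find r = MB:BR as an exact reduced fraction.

Assign M = (0, 0), Z = (1, 0), L = (0, 1), R = (5, 1) — the answer is frame-independent, so this choice is without loss of generality.
1. X is the midpoint of LZ ⇒ X = (1/2, 1/2)
2. With MB:BR = r, write λ = r/(r+1) so B = M + λ·(R−M); B is affine-linear in λ
3. Q lies on line BX with BQ:QX = -1:5 ⇒ Q is an affine combination of earlier points and hence also affine-linear in λ
4. D lies on line ZX with ZD:DX = 2:1 ⇒ D = (2/3, 1/3)
5. E is the centroid of triangle MQD ⇒ E is an affine combination of earlier points and hence also affine-linear in λ
Every point depending on B is an affine combination of B and λ-independent points, so each such coordinate is linear in λ; the λ² term in each signed area is a multiple of (R−M)×(R−M) = 0, so 2·[QEL] and 2·[EXD] are each linear in λ. Evaluating at λ=0 and λ=1:
  2·[QEL] = -15/4·λ + 23/72,   2·[EXD] = 5/12·λ − 1/8
So [QEL]:[EXD] = (-15/4·λ + 23/72) / (5/12·λ − 1/8). Setting this equal to 11/2:
  -15/4·λ + 23/72 = 11/2·(5/12·λ − 1/8)  ⇒  λ = 1/6
Then r = λ/(1−λ) = (1/6)/(5/6) = 1/5. Check: with r = 1/5, B = (5/6, 1/6) and [QEL]:[EXD] = 11/2 as required.

r = 1/5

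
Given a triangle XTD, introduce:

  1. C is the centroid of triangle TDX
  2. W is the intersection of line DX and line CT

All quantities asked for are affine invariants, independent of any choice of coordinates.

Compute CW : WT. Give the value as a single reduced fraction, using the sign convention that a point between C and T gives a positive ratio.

CW:WT = -1/3

Work in coordinates with X = (0, 0), T = (1, 0), D = (0, 1).
1. C is the centroid of triangle TDX ⇒ C = (1/3, 1/3)
2. W is the intersection of line DX and line CT ⇒ W = (0, 1/2)
W = C + t·(T−C) with t = -1/2, so CW:WT = t:(1−t) = -1/2:3/2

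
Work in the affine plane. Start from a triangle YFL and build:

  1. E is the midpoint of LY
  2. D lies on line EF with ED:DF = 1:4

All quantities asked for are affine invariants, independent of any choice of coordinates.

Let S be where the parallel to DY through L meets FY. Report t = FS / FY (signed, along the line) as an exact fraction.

t = 3/2

Choose coordinates Y = (0, 0), F = (1, 0), L = (0, 1).
1. E is the midpoint of LY ⇒ E = (0, 1/2)
2. D lies on line EF with ED:DF = 1:4 ⇒ D = (1/5, 2/5)
through L parallel to DY: direction (-1/5, -2/5); meets FY at S = (-1/2, 0)
S = F + t·(Y−F) with t = 3/2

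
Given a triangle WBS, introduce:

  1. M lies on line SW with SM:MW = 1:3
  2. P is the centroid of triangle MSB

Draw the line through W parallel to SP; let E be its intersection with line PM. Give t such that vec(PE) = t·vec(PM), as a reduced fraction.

t = 4

Assign W = (0, 0), B = (1, 0), S = (0, 1) — the answer is frame-independent, so this choice is without loss of generality.
1. M lies on line SW with SM:MW = 1:3 ⇒ M = (0, 3/4)
2. P is the centroid of triangle MSB ⇒ P = (1/3, 7/12)
through W parallel to SP: direction (1/3, -5/12); meets PM at E = (-1, 5/4)
E = P + t·(M−P) with t = 4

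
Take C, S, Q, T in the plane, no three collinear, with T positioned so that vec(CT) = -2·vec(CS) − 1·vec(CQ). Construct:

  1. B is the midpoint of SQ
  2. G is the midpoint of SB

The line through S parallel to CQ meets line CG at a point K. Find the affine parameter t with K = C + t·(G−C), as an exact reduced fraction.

Work in coordinates with C = (0, 0), S = (1, 0), Q = (0, 1), T = (-2, -1).
1. B is the midpoint of SQ ⇒ B = (1/2, 1/2)
2. G is the midpoint of SB ⇒ G = (3/4, 1/4)
through S parallel to CQ: direction (0, 1); meets CG at K = (1, 1/3)
K = C + t·(G−C) with t = 4/3

t = 4/3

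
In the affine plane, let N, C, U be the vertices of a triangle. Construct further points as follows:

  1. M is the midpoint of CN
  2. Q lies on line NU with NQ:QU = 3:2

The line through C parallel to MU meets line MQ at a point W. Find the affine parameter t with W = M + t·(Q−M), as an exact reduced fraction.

Choose coordinates N = (0, 0), C = (1, 0), U = (0, 1).
1. M is the midpoint of CN ⇒ M = (1/2, 0)
2. Q lies on line NU with NQ:QU = 3:2 ⇒ Q = (0, 3/5)
through C parallel to MU: direction (-1/2, 1); meets MQ at W = (7/4, -3/2)
W = M + t·(Q−M) with t = -5/2

t = -5/2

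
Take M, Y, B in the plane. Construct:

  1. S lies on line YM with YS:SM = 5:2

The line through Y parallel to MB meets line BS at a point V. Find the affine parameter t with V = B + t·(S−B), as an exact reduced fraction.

t = 7/2

Assign M = (0, 0), Y = (1, 0), B = (0, 1) — the answer is frame-independent, so this choice is without loss of generality.
1. S lies on line YM with YS:SM = 5:2 ⇒ S = (2/7, 0)
through Y parallel to MB: direction (0, 1); meets BS at V = (1, -5/2)
V = B + t·(S−B) with t = 7/2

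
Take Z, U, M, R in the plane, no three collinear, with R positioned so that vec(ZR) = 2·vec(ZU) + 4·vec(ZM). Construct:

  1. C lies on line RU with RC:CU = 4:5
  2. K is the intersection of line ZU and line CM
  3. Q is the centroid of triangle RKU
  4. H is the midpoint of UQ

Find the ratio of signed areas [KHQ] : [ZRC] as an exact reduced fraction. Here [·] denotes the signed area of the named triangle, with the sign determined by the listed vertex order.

Choose coordinates Z = (0, 0), U = (1, 0), M = (0, 1), R = (2, 4).
1. C lies on line RU with RC:CU = 4:5 ⇒ C = (14/9, 20/9)
2. K is the intersection of line ZU and line CM ⇒ K = (-14/11, 0)
3. Q is the centroid of triangle RKU ⇒ Q = (19/33, 4/3)
4. H is the midpoint of UQ ⇒ H = (26/33, 2/3)
2·[KHQ] = 50/33, 2·[ZRC] = -16/9
[KHQ]:[ZRC] = 50/33:-16/9 = -75/88

[KHQ]:[ZRC] = -75/88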